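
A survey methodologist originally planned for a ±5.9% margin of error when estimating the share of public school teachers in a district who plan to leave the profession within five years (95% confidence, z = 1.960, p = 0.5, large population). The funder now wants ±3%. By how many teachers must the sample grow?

At ±5.9%: n = 1.960² × 0.2500 / 0.059² ≈ 275.90 → 276.
At ±3%: n = 1.960² × 0.2500 / 0.030² ≈ 1067.11 → 1068.
Additional respondents: 1068 − 276 = 792.

792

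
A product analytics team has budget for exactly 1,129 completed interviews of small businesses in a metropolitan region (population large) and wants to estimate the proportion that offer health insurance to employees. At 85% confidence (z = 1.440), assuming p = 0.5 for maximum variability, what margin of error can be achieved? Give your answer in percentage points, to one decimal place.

SE(p̂) = √[p(1−p)/n] = √[0.2500/1129] = 0.01488.
E = z × SE = 1.440 × 0.01488 = 0.02143, or 2.1 percentage points.

2.1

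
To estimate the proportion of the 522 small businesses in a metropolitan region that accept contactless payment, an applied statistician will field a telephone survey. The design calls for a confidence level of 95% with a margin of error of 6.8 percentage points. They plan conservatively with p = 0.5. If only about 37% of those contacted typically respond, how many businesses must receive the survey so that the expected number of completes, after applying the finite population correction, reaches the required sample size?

For 95% confidence, z = 1.960.
Completed interviews needed (unadjusted): n₀ = 1.960² × 0.2500 / 0.068² ≈ 207.70 → 208.
FPC for N = 522: n = 208 / (1 + 207/522) = 208 / 1.3966 ≈ 148.94 → 149.
At a 37% response rate, contacts needed = 149 / 0.37 ≈ 402.70 → 403.

403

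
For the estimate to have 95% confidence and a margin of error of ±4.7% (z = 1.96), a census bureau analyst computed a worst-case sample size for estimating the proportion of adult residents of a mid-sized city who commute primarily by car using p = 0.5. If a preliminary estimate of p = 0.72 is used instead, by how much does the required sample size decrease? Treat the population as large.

84

Conservative (p = 0.5): n = 1.96² × 0.25 / 0.047² ≈ 434.77 → 435.
Using p = 0.72: p(1−p) = 0.2016, so n = 1.96² × 0.2016 / 0.047² ≈ 350.60 → 351.
Reduction: 435 − 351 = 84.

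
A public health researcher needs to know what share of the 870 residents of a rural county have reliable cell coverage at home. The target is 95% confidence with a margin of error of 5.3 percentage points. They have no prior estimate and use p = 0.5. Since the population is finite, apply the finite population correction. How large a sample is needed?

For 95% confidence, z = 1.960.
Unadjusted: n₀ = 1.960² × 0.50 × 0.50 / 0.053² ≈ 341.90, so n₀ = 342.
Finite population correction with N = 870: n = n₀ / (1 + (n₀−1)/N) = 342 / (1 + 341/870) = 342 / 1.3920 ≈ 245.70.
Rounding up, n = 246.

246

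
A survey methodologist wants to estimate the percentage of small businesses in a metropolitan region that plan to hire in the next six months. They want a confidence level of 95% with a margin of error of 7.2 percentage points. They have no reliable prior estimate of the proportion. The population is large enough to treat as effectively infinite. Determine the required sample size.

186

For 95% confidence, z = 1.96.
With no prior estimate, use p = 0.5, giving p(1−p) = 0.25.
n = z²·p(1−p)/E² = 1.96² × 0.2500 / 0.072² = 3.8416 × 0.2500 / 0.005184 ≈ 185.26.
Rounding up gives n = 186.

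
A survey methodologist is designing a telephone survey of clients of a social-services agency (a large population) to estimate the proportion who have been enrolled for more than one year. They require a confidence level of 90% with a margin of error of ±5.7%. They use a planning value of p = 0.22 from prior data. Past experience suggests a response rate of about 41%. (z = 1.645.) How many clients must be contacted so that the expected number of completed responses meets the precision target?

349

Completed interviews needed: n₀ = 1.645² × 0.1716 / 0.057² ≈ 142.92 → 143.
At a 41% response rate, contacts needed = 143 / 0.41 ≈ 348.78 → 349.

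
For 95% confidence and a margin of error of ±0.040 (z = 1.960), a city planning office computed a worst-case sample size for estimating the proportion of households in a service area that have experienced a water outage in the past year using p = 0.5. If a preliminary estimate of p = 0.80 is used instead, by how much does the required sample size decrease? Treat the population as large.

216

Conservative (p = 0.5): n = 1.960² × 0.25 / 0.040² ≈ 600.25 → 601.
Using p = 0.80: p(1−p) = 0.1600, so n = 1.960² × 0.1600 / 0.040² ≈ 384.16 → 385.
Reduction: 601 − 385 = 216.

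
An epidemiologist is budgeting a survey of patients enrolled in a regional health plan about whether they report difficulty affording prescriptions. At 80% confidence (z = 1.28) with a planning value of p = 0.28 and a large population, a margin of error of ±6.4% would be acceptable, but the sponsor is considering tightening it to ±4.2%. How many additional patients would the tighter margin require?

107

At ±6.4%: n = 1.28² × 0.2016 / 0.064² ≈ 80.64 → 81.
At ±4.2%: n = 1.28² × 0.2016 / 0.042² ≈ 187.25 → 188.
Additional respondents: 188 − 81 = 107.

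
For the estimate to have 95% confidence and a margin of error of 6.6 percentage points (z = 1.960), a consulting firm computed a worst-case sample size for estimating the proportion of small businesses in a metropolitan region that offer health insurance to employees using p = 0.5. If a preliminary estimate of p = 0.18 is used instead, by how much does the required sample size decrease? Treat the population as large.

Conservative (p = 0.5): n = 1.960² × 0.25 / 0.066² ≈ 220.48 → 221.
Using p = 0.18: p(1−p) = 0.1476, so n = 1.960² × 0.1476 / 0.066² ≈ 130.17 → 131.
Reduction: 221 − 131 = 90.

90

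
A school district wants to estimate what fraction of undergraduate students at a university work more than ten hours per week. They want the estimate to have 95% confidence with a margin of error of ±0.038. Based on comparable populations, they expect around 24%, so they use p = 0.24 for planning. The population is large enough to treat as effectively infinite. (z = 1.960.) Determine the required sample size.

With p = 0.24, p(1−p) = 0.1824.
n = z²·p(1−p)/E² = 1.960² × 0.1824 / 0.038² = 3.8416 × 0.1824 / 0.001444 ≈ 485.25.
Rounding up gives n = 486.

486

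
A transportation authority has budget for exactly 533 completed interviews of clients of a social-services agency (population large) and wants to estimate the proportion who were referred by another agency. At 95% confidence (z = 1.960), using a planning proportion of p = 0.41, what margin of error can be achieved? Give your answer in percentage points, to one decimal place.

SE(p̂) = √[p(1−p)/n] = √[0.2419/533] = 0.02130.
E = z × SE = 1.960 × 0.02130 = 0.04176, or 4.2 percentage points.

4.2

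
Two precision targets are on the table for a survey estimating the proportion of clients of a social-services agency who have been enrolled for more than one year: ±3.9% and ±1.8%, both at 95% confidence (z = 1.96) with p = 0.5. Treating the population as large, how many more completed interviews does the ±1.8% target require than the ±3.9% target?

At ±3.9%: n = 1.96² × 0.2500 / 0.039² ≈ 631.43 → 632.
At ±1.8%: n = 1.96² × 0.2500 / 0.018² ≈ 2964.20 → 2965.
Additional respondents: 2965 − 632 = 2333.

2333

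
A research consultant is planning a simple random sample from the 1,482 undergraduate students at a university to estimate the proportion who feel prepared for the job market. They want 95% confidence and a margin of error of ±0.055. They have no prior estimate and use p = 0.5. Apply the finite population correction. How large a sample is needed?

For 95% confidence, z = 1.96.
Unadjusted: n₀ = 1.96² × 0.50 × 0.50 / 0.055² ≈ 317.49, so n₀ = 318.
Finite population correction with N = 1,482: n = n₀ / (1 + (n₀−1)/N) = 318 / (1 + 317/1482) = 318 / 1.2139 ≈ 261.97.
Rounding up, n = 262.

262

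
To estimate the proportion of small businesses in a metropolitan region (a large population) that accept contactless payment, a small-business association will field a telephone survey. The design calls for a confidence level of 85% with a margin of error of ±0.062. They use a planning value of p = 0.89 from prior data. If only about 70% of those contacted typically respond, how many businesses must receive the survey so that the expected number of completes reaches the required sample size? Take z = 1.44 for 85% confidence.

76

Completed interviews needed: n₀ = 1.44² × 0.0979 / 0.062² ≈ 52.81 → 53.
At a 70% response rate, contacts needed = 53 / 0.70 ≈ 75.71 → 76.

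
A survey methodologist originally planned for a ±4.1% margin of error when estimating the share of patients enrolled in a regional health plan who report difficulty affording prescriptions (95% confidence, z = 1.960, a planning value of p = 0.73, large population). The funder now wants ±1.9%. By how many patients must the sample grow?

1647

At ±4.1%: n = 1.960² × 0.1971 / 0.041² ≈ 450.43 → 451.
At ±1.9%: n = 1.960² × 0.1971 / 0.019² ≈ 2097.45 → 2098.
Additional respondents: 2098 − 451 = 1647.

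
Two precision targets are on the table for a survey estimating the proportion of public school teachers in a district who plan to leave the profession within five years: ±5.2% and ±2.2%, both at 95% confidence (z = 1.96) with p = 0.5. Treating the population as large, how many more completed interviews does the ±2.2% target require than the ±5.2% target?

At ±5.2%: n = 1.96² × 0.2500 / 0.052² ≈ 355.18 → 356.
At ±2.2%: n = 1.96² × 0.2500 / 0.022² ≈ 1984.30 → 1985.
Additional respondents: 1985 − 356 = 1629.

1629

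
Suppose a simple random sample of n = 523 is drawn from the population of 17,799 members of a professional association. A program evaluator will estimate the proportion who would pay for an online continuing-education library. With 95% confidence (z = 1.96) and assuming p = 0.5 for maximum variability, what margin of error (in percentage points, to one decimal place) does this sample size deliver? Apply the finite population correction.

Finite-population factor: (N−n)/(N−1) = (17799−523)/(17799−1) = 0.9707.
SE(p̂) = √[p(1−p)/n · (N−n)/(N−1)] = √[0.2500/523 × 0.9707] = 0.02154.
E = z × SE = 1.96 × 0.02154 = 0.04222 ≈ 4.2 percentage points.

4.2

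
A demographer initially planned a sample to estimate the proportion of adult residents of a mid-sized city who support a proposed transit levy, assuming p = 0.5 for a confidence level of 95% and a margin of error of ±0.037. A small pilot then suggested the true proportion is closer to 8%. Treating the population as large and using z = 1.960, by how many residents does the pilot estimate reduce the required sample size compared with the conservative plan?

Conservative (p = 0.5): n = 1.960² × 0.25 / 0.037² ≈ 701.53 → 702.
Using p = 0.08: p(1−p) = 0.0736, so n = 1.960² × 0.0736 / 0.037² ≈ 206.53 → 207.
Reduction: 702 − 207 = 495.

495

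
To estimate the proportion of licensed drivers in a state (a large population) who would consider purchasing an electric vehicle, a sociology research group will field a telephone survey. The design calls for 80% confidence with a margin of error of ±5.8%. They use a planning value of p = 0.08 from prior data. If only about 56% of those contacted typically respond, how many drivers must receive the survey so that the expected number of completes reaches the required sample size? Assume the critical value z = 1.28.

65

Completed interviews needed: n₀ = 1.28² × 0.0736 / 0.058² ≈ 35.85 → 36.
At a 56% response rate, contacts needed = 36 / 0.56 ≈ 64.29 → 65.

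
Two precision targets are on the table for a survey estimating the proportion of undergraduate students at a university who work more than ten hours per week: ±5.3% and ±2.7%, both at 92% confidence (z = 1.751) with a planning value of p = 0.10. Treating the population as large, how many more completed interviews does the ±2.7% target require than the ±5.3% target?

280

At ±5.3%: n = 1.751² × 0.0900 / 0.053² ≈ 98.23 → 99.
At ±2.7%: n = 1.751² × 0.0900 / 0.027² ≈ 378.52 → 379.
Additional respondents: 379 − 99 = 280.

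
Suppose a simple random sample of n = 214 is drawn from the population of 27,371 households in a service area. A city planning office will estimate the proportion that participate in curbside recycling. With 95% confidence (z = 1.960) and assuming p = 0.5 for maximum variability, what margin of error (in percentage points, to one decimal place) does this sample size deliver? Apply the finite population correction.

6.7

Finite-population factor: (N−n)/(N−1) = (27371−214)/(27371−1) = 0.9922.
SE(p̂) = √[p(1−p)/n · (N−n)/(N−1)] = √[0.2500/214 × 0.9922] = 0.03405.
E = z × SE = 1.960 × 0.03405 = 0.06673 ≈ 6.7 percentage points.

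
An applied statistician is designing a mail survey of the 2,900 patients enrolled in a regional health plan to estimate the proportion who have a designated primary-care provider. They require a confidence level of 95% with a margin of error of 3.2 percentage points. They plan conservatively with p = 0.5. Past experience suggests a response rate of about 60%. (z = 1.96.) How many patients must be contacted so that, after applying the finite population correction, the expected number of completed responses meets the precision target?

1182

Completed interviews needed (unadjusted): n₀ = 1.96² × 0.2500 / 0.032² ≈ 937.89 → 938.
FPC for N = 2,900: n = 938 / (1 + 937/2900) = 938 / 1.3231 ≈ 708.94 → 709.
At a 60% response rate, contacts needed = 709 / 0.60 ≈ 1181.67 → 1182.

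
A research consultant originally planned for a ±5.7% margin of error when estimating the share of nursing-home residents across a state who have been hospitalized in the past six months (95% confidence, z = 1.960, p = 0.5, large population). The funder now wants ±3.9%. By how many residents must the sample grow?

At ±5.7%: n = 1.960² × 0.2500 / 0.057² ≈ 295.60 → 296.
At ±3.9%: n = 1.960² × 0.2500 / 0.039² ≈ 631.43 → 632.
Additional respondents: 632 − 296 = 336.

336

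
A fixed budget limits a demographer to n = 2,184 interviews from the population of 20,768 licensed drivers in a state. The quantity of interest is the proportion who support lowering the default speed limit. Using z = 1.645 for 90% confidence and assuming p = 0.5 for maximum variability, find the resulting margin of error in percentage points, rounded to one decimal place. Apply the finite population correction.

1.7

Finite-population factor: (N−n)/(N−1) = (20768−2184)/(20768−1) = 0.8949.
SE(p̂) = √[p(1−p)/n · (N−n)/(N−1)] = √[0.2500/2184 × 0.8949] = 0.01012.
E = z × SE = 1.645 × 0.01012 = 0.01665 ≈ 1.7 percentage points.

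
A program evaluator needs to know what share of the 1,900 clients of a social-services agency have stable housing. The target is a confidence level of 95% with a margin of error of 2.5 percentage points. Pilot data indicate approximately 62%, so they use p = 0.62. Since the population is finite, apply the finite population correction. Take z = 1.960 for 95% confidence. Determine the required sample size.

Unadjusted: n₀ = 1.960² × 0.62 × 0.38 / 0.025² ≈ 1448.13, so n₀ = 1449.
Finite population correction with N = 1,900: n = n₀ / (1 + (n₀−1)/N) = 1449 / (1 + 1448/1900) = 1449 / 1.7621 ≈ 822.31.
Rounding up, n = 823.

823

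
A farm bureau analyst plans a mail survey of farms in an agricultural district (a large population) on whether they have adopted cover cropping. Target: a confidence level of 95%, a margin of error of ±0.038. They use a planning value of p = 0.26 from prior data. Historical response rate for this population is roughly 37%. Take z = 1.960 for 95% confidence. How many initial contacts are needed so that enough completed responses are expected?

1384

Completed interviews needed: n₀ = 1.960² × 0.1924 / 0.038² ≈ 511.86 → 512.
At a 37% response rate, contacts needed = 512 / 0.37 ≈ 1383.78 → 1384.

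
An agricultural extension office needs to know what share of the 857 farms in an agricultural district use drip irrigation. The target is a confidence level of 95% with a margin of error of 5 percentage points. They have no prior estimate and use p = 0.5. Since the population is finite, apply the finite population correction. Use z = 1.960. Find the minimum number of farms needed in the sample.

266

Unadjusted: n₀ = 1.960² × 0.50 × 0.50 / 0.050² ≈ 384.16, so n₀ = 385.
Finite population correction with N = 857: n = n₀ / (1 + (n₀−1)/N) = 385 / (1 + 384/857) = 385 / 1.4481 ≈ 265.87.
Rounding up, n = 266.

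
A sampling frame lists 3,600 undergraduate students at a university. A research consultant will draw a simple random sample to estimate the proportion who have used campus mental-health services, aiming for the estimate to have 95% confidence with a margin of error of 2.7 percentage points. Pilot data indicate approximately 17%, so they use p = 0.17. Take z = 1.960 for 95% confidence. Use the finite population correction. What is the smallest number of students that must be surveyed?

617

Unadjusted: n₀ = 1.960² × 0.17 × 0.83 / 0.027² ≈ 743.55, so n₀ = 744.
Finite population correction with N = 3,600: n = n₀ / (1 + (n₀−1)/N) = 744 / (1 + 743/3600) = 744 / 1.2064 ≈ 616.72.
Rounding up, n = 617.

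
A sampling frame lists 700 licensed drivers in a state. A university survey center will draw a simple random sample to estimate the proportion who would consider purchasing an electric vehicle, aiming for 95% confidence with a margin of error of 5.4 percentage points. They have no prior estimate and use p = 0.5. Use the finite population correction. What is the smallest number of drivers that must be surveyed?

225

For 95% confidence, z = 1.96.
Unadjusted: n₀ = 1.96² × 0.50 × 0.50 / 0.054² ≈ 329.36, so n₀ = 330.
Finite population correction with N = 700: n = n₀ / (1 + (n₀−1)/N) = 330 / (1 + 329/700) = 330 / 1.4700 ≈ 224.49.
Rounding up, n = 225.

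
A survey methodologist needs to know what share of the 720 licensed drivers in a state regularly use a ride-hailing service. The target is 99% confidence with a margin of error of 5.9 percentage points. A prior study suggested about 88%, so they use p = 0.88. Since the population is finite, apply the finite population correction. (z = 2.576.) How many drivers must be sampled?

158

Unadjusted: n₀ = 2.576² × 0.88 × 0.12 / 0.059² ≈ 201.30, so n₀ = 202.
Finite population correction with N = 720: n = n₀ / (1 + (n₀−1)/N) = 202 / (1 + 201/720) = 202 / 1.2792 ≈ 157.92.
Rounding up, n = 158.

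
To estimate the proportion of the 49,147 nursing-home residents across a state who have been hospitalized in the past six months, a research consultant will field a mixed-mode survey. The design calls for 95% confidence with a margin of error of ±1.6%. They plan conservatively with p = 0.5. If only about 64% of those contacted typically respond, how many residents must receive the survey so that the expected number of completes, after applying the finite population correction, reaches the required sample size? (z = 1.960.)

5447

Completed interviews needed (unadjusted): n₀ = 1.960² × 0.2500 / 0.016² ≈ 3751.56 → 3752.
FPC for N = 49,147: n = 3752 / (1 + 3751/49147) = 3752 / 1.0763 ≈ 3485.95 → 3486.
At a 64% response rate, contacts needed = 3486 / 0.64 ≈ 5446.88 → 5447.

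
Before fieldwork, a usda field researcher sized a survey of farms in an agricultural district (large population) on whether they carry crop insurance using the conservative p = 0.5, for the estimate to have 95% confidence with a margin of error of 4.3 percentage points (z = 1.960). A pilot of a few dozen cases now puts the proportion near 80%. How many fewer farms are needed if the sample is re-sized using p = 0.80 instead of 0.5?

187

Conservative (p = 0.5): n = 1.960² × 0.25 / 0.043² ≈ 519.42 → 520.
Using p = 0.80: p(1−p) = 0.1600, so n = 1.960² × 0.1600 / 0.043² ≈ 332.43 → 333.
Reduction: 520 − 333 = 187.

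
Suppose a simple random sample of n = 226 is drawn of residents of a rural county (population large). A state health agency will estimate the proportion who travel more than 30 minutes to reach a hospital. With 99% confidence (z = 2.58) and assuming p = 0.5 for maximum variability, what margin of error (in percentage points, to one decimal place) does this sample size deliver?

8.6

SE(p̂) = √[p(1−p)/n] = √[0.2500/226] = 0.03326.
E = z × SE = 2.58 × 0.03326 = 0.08581, or 8.6 percentage points.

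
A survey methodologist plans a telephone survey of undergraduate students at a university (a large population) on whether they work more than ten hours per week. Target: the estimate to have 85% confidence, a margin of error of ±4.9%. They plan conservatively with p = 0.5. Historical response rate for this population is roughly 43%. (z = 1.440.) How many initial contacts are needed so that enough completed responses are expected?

503

Completed interviews needed: n₀ = 1.440² × 0.2500 / 0.049² ≈ 215.91 → 216.
At a 43% response rate, contacts needed = 216 / 0.43 ≈ 502.33 → 503.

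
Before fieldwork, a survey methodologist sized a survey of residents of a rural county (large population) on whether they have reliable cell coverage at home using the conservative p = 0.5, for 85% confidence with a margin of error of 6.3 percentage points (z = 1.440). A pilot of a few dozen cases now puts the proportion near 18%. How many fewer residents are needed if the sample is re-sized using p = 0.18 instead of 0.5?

53

Conservative (p = 0.5): n = 1.440² × 0.25 / 0.063² ≈ 130.61 → 131.
Using p = 0.18: p(1−p) = 0.1476, so n = 1.440² × 0.1476 / 0.063² ≈ 77.11 → 78.
Reduction: 131 − 78 = 53.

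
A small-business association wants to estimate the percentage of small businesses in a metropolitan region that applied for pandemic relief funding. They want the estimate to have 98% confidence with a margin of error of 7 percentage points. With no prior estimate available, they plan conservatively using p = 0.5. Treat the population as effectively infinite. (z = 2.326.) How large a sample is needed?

With p = 0.5, p(1−p) = 0.25.
n = z²·p(1−p)/E² = 2.326² × 0.2500 / 0.070² = 5.4103 × 0.2500 / 0.004900 ≈ 276.03.
Rounding up gives n = 277.

277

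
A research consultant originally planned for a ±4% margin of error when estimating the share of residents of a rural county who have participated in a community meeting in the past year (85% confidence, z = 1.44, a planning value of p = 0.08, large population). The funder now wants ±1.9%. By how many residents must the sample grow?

327

At ±4%: n = 1.44² × 0.0736 / 0.040² ≈ 95.39 → 96.
At ±1.9%: n = 1.44² × 0.0736 / 0.019² ≈ 422.76 → 423.
Additional respondents: 423 − 96 = 327.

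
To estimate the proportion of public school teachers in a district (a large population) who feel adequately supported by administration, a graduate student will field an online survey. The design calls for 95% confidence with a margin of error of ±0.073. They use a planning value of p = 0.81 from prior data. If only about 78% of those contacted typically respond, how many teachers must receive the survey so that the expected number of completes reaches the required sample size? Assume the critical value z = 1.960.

143

Completed interviews needed: n₀ = 1.960² × 0.1539 / 0.073² ≈ 110.94 → 111.
At a 78% response rate, contacts needed = 111 / 0.78 ≈ 142.31 → 143.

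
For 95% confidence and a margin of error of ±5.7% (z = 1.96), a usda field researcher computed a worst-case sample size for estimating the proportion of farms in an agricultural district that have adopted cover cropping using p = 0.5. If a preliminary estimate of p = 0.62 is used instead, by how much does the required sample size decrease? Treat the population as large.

17

Conservative (p = 0.5): n = 1.96² × 0.25 / 0.057² ≈ 295.60 → 296.
Using p = 0.62: p(1−p) = 0.2356, so n = 1.96² × 0.2356 / 0.057² ≈ 278.57 → 279.
Reduction: 296 − 279 = 17.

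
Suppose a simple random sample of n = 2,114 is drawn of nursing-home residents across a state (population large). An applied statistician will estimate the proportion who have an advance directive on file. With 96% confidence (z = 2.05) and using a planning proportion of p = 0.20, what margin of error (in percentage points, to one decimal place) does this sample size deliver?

1.8

SE(p̂) = √[p(1−p)/n] = √[0.1600/2114] = 0.00870.
E = z × SE = 2.05 × 0.00870 = 0.01783, or 1.8 percentage points.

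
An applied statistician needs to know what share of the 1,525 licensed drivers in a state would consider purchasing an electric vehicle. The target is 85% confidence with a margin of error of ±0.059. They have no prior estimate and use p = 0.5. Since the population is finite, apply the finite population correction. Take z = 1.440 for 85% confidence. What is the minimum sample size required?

Unadjusted: n₀ = 1.440² × 0.50 × 0.50 / 0.059² ≈ 148.92, so n₀ = 149.
Finite population correction with N = 1,525: n = n₀ / (1 + (n₀−1)/N) = 149 / (1 + 148/1525) = 149 / 1.0970 ≈ 135.82.
Rounding up, n = 136.

136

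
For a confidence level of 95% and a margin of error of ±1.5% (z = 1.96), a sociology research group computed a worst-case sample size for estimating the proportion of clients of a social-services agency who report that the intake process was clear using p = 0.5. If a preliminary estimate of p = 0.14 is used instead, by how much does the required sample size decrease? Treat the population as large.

2213

Conservative (p = 0.5): n = 1.96² × 0.25 / 0.015² ≈ 4268.44 → 4269.
Using p = 0.14: p(1−p) = 0.1204, so n = 1.96² × 0.1204 / 0.015² ≈ 2055.68 → 2056.
Reduction: 4269 − 2056 = 2213.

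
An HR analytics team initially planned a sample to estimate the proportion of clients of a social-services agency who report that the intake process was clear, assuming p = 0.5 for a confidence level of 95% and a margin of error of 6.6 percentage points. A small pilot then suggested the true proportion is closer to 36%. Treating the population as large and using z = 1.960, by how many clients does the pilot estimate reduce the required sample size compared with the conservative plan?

Conservative (p = 0.5): n = 1.960² × 0.25 / 0.066² ≈ 220.48 → 221.
Using p = 0.36: p(1−p) = 0.2304, so n = 1.960² × 0.2304 / 0.066² ≈ 203.19 → 204.
Reduction: 221 − 204 = 17.

17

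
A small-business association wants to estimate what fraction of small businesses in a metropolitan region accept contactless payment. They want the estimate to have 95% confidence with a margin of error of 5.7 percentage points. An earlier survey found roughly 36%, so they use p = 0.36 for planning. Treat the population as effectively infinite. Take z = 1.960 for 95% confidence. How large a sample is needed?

273

With p = 0.36, p(1−p) = 0.2304.
n = z²·p(1−p)/E² = 1.960² × 0.2304 / 0.057² = 3.8416 × 0.2304 / 0.003249 ≈ 272.42.
Rounding up gives n = 273.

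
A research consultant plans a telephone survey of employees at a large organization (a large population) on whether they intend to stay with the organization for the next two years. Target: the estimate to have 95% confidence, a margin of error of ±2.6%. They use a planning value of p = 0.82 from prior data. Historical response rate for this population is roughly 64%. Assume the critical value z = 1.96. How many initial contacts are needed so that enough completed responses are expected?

Completed interviews needed: n₀ = 1.96² × 0.1476 / 0.026² ≈ 838.79 → 839.
At a 64% response rate, contacts needed = 839 / 0.64 ≈ 1310.94 → 1311.

1311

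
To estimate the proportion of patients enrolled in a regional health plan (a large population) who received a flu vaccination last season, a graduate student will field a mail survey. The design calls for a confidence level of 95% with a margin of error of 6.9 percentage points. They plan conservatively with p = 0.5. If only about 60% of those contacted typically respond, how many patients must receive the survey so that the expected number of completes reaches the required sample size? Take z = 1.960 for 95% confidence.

Completed interviews needed: n₀ = 1.960² × 0.2500 / 0.069² ≈ 201.72 → 202.
At a 60% response rate, contacts needed = 202 / 0.60 ≈ 336.67 → 337.

337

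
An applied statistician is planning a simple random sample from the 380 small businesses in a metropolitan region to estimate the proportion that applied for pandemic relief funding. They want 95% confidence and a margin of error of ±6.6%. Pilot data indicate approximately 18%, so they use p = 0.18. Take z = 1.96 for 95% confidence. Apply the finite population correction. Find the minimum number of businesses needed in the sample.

98

Unadjusted: n₀ = 1.96² × 0.18 × 0.82 / 0.066² ≈ 130.17, so n₀ = 131.
Finite population correction with N = 380: n = n₀ / (1 + (n₀−1)/N) = 131 / (1 + 130/380) = 131 / 1.3421 ≈ 97.61.
Rounding up, n = 98.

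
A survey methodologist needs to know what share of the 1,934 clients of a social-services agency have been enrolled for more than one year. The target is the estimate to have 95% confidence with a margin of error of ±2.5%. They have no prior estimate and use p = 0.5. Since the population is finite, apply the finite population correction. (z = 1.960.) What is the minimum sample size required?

857

Unadjusted: n₀ = 1.960² × 0.50 × 0.50 / 0.025² ≈ 1536.64, so n₀ = 1537.
Finite population correction with N = 1,934: n = n₀ / (1 + (n₀−1)/N) = 1537 / (1 + 1536/1934) = 1537 / 1.7942 ≈ 856.64.
Rounding up, n = 857.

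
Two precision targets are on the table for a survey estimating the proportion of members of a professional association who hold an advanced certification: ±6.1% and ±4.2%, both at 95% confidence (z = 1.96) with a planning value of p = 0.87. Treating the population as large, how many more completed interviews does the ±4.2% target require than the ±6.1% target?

130

At ±6.1%: n = 1.96² × 0.1131 / 0.061² ≈ 116.77 → 117.
At ±4.2%: n = 1.96² × 0.1131 / 0.042² ≈ 246.31 → 247.
Additional respondents: 247 − 117 = 130.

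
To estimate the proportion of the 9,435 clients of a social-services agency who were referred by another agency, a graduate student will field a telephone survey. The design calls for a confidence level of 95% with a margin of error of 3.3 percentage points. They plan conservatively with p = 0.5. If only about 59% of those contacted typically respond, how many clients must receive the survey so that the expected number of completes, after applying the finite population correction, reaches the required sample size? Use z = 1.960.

Completed interviews needed (unadjusted): n₀ = 1.960² × 0.2500 / 0.033² ≈ 881.91 → 882.
FPC for N = 9,435: n = 882 / (1 + 881/9435) = 882 / 1.0934 ≈ 806.68 → 807.
At a 59% response rate, contacts needed = 807 / 0.59 ≈ 1367.80 → 1368.

1368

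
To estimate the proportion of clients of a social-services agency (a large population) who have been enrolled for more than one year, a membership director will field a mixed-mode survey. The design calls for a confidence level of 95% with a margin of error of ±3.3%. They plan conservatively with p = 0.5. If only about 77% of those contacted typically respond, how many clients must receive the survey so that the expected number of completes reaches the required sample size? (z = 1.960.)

Completed interviews needed: n₀ = 1.960² × 0.2500 / 0.033² ≈ 881.91 → 882.
At a 77% response rate, contacts needed = 882 / 0.77 ≈ 1145.45 → 1146.

1146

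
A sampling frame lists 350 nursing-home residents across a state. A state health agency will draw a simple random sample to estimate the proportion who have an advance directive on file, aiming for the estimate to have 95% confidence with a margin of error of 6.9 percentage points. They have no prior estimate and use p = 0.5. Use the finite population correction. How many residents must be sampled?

For 95% confidence, z = 1.960.
Unadjusted: n₀ = 1.960² × 0.50 × 0.50 / 0.069² ≈ 201.72, so n₀ = 202.
Finite population correction with N = 350: n = n₀ / (1 + (n₀−1)/N) = 202 / (1 + 201/350) = 202 / 1.5743 ≈ 128.31.
Rounding up, n = 129.

129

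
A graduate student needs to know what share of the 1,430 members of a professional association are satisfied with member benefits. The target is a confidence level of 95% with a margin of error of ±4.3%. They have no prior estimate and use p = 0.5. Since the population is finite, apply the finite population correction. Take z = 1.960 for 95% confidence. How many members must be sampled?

382

Unadjusted: n₀ = 1.960² × 0.50 × 0.50 / 0.043² ≈ 519.42, so n₀ = 520.
Finite population correction with N = 1,430: n = n₀ / (1 + (n₀−1)/N) = 520 / (1 + 519/1430) = 520 / 1.3629 ≈ 381.53.
Rounding up, n = 382.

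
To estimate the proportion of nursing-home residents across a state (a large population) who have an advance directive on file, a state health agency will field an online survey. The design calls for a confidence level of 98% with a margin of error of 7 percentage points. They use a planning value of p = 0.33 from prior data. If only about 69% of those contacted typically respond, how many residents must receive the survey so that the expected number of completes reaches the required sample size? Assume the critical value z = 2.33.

356

Completed interviews needed: n₀ = 2.33² × 0.2211 / 0.070² ≈ 244.97 → 245.
At a 69% response rate, contacts needed = 245 / 0.69 ≈ 355.07 → 356.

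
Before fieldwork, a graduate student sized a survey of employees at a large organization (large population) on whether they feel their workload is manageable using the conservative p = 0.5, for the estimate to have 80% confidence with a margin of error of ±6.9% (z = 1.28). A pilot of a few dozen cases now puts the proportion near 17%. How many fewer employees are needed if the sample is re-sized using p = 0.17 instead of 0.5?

38

Conservative (p = 0.5): n = 1.28² × 0.25 / 0.069² ≈ 86.03 → 87.
Using p = 0.17: p(1−p) = 0.1411, so n = 1.28² × 0.1411 / 0.069² ≈ 48.56 → 49.
Reduction: 87 − 49 = 38.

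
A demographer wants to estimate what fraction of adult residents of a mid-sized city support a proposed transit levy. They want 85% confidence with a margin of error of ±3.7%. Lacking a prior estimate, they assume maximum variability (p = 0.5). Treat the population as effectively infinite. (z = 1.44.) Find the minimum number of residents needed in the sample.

379

With p = 0.5, p(1−p) = 0.25.
n = z²·p(1−p)/E² = 1.44² × 0.2500 / 0.037² = 2.0736 × 0.2500 / 0.001369 ≈ 378.67.
Rounding up gives n = 379.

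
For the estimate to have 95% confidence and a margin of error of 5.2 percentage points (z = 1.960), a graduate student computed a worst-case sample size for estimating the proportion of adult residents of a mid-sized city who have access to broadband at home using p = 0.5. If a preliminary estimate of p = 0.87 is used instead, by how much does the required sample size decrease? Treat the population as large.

Conservative (p = 0.5): n = 1.960² × 0.25 / 0.052² ≈ 355.18 → 356.
Using p = 0.87: p(1−p) = 0.1131, so n = 1.960² × 0.1131 / 0.052² ≈ 160.68 → 161.
Reduction: 356 − 161 = 195.

195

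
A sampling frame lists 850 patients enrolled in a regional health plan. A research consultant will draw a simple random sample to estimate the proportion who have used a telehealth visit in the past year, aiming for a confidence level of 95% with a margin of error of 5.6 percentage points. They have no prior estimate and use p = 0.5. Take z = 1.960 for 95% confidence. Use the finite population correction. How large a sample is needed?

226

Unadjusted: n₀ = 1.960² × 0.50 × 0.50 / 0.056² ≈ 306.25, so n₀ = 307.
Finite population correction with N = 850: n = n₀ / (1 + (n₀−1)/N) = 307 / (1 + 306/850) = 307 / 1.3600 ≈ 225.74.
Rounding up, n = 226.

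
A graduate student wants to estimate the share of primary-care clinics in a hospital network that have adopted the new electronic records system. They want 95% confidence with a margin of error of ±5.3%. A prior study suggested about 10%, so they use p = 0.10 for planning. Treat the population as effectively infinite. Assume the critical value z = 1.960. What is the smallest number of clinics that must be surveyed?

124

With p = 0.10, p(1−p) = 0.0900.
n = z²·p(1−p)/E² = 1.960² × 0.0900 / 0.053² = 3.8416 × 0.0900 / 0.002809 ≈ 123.08.
Rounding up gives n = 124.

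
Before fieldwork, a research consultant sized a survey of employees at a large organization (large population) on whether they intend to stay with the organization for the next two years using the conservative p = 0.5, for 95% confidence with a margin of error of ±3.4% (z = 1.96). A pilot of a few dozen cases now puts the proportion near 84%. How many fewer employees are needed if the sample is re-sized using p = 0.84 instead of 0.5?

Conservative (p = 0.5): n = 1.96² × 0.25 / 0.034² ≈ 830.80 → 831.
Using p = 0.84: p(1−p) = 0.1344, so n = 1.96² × 0.1344 / 0.034² ≈ 446.64 → 447.
Reduction: 831 − 447 = 384.

384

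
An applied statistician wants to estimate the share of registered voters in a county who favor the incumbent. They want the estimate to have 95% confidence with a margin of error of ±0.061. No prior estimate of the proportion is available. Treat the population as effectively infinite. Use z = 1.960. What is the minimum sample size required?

259

With no prior estimate, use p = 0.5, giving p(1−p) = 0.25.
n = z²·p(1−p)/E² = 1.960² × 0.2500 / 0.061² = 3.8416 × 0.2500 / 0.003721 ≈ 258.10.
Rounding up gives n = 259.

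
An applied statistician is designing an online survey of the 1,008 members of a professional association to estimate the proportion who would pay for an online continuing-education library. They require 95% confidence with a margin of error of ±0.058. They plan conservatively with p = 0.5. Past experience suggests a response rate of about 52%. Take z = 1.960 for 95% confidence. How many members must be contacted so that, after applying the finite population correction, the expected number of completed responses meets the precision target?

Completed interviews needed (unadjusted): n₀ = 1.960² × 0.2500 / 0.058² ≈ 285.49 → 286.
FPC for N = 1,008: n = 286 / (1 + 285/1008) = 286 / 1.2827 ≈ 222.96 → 223.
At a 52% response rate, contacts needed = 223 / 0.52 ≈ 428.85 → 429.

429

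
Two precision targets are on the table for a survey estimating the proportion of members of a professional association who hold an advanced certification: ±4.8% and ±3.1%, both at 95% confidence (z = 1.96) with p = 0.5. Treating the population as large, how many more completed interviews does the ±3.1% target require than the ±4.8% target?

583

At ±4.8%: n = 1.96² × 0.2500 / 0.048² ≈ 416.84 → 417.
At ±3.1%: n = 1.96² × 0.2500 / 0.031² ≈ 999.38 → 1000.
Additional respondents: 1000 − 417 = 583.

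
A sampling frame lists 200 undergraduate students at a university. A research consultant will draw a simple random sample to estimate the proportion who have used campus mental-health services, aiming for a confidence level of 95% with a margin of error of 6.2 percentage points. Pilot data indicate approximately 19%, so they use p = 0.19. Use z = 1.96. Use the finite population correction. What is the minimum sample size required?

Unadjusted: n₀ = 1.96² × 0.19 × 0.81 / 0.062² ≈ 153.80, so n₀ = 154.
Finite population correction with N = 200: n = n₀ / (1 + (n₀−1)/N) = 154 / (1 + 153/200) = 154 / 1.7650 ≈ 87.25.
Rounding up, n = 88.

88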